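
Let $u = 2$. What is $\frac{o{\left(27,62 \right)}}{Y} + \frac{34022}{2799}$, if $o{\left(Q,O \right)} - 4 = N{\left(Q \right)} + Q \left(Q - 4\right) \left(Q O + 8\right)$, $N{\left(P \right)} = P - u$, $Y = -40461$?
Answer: $- \frac{515711369}{37750113} \approx -13.661$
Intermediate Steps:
$N{\left(P \right)} = -2 + P$ ($N{\left(P \right)} = P - 2 = -2 + P$)
$o{\left(Q,O \right)} = 2 + Q + Q \left(-4 + Q\right) \left(8 + O Q\right)$ ($o{\left(Q,O \right)} = 4 + \left(\left(-2 + Q\right) + Q \left(Q - 4\right) \left(Q O + 8\right)\right) = 4 + \left(\left(-2 + Q\right) + Q \left(-4 + Q\right) \left(O Q + 8\right)\right) = 4 + \left(\left(-2 + Q\right) + Q \left(-4 + Q\right) \left(8 + O Q\right)\right) = 4 + \left(-2 + Q + Q \left(-4 + Q\right) \left(8 + O Q\right)\right) = 2 + Q + Q \left(-4 + Q\right) \left(8 + O Q\right)$)
$\frac{o{\left(27,62 \right)}}{Y} + \frac{34022}{2799} = \frac{2 - 837 + 8 \cdot 27^{2} + 62 \cdot 27^{3} - 248 \cdot 27^{2}}{-40461} + \frac{34022}{2799} = \left(2 - 837 + 8 \cdot 729 + 62 \cdot 19683 - 248 \cdot 729\right) \left(- \frac{1}{40461}\right) + 34022 \cdot \frac{1}{2799} = \left(2 - 837 + 5832 + 1220346 - 180792\right) \left(- \frac{1}{40461}\right) + \frac{34022}{2799} = 1044551 \left(- \frac{1}{40461}\right) + \frac{34022}{2799} = - \frac{1044551}{40461} + \frac{34022}{2799} = - \frac{515711369}{37750113}$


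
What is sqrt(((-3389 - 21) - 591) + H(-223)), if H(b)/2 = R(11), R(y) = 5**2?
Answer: 3*I*sqrt(439) ≈ 62.857*I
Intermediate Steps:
R(y) = 25
H(b) = 50 (H(b) = 2*25 = 50)
sqrt(((-3389 - 21) - 591) + H(-223)) = sqrt(((-3389 - 21) - 591) + 50) = sqrt((-3410 - 591) + 50) = sqrt(-4001 + 50) = sqrt(-3951) = 3*I*sqrt(439)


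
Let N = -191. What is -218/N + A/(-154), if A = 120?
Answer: 5326/14707 ≈ 0.36214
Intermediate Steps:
-218/N + A/(-154) = -218/(-191) + 120/(-154) = -218*(-1/191) + 120*(-1/154) = 218/191 - 60/77 = 5326/14707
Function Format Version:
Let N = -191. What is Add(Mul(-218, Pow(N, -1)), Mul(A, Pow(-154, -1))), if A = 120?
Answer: Rational(5326, 14707) ≈ 0.36214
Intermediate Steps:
Add(Mul(-218, Pow(N, -1)), Mul(A, Pow(-154, -1))) = Add(Mul(-218, Pow(-191, -1)), Mul(120, Pow(-154, -1))) = Add(Mul(-218, Rational(-1, 191)), Mul(120, Rational(-1, 154))) = Add(Rational(218, 191), Rational(-60, 77)) = Rational(5326, 14707)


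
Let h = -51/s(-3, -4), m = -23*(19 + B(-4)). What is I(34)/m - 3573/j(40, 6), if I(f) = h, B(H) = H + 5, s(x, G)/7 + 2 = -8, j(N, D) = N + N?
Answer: -2876367/64400 ≈ -44.664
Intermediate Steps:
j(N, D) = 2*N
s(x, G) = -70 (s(x, G) = -14 + 7*(-8) = -14 - 56 = -70)
B(H) = 5 + H
m = -460 (m = -23*(19 + (5 - 4)) = -23*(19 + 1) = -23*20 = -460)
h = 51/70 (h = -51/(-70) = -51*(-1/70) = 51/70 ≈ 0.72857)
I(f) = 51/70
I(34)/m - 3573/j(40, 6) = (51/70)/(-460) - 3573/(2*40) = (51/70)*(-1/460) - 3573/80 = -51/32200 - 3573*1/80 = -51/32200 - 3573/80 = -2876367/64400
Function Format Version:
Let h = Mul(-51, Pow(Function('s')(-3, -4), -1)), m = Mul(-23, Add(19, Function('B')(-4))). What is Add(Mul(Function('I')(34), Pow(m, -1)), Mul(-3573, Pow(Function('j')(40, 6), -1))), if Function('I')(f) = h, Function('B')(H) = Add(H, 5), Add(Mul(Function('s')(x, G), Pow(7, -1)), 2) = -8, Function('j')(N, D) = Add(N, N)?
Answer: Rational(-2876367, 64400) ≈ -44.664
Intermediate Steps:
Function('j')(N, D) = Mul(2, N)
Function('s')(x, G) = -70 (Function('s')(x, G) = Add(-14, Mul(7, -8)) = Add(-14, -56) = -70)
Function('B')(H) = Add(5, H)
m = -460 (m = Mul(-23, Add(19, Add(5, -4))) = Mul(-23, Add(19, 1)) = Mul(-23, 20) = -460)
h = Rational(51, 70) (h = Mul(-51, Pow(-70, -1)) = Mul(-51, Rational(-1, 70)) = Rational(51, 70) ≈ 0.72857)
Function('I')(f) = Rational(51, 70)
Add(Mul(Function('I')(34), Pow(m, -1)), Mul(-3573, Pow(Function('j')(40, 6), -1))) = Add(Mul(Rational(51, 70), Pow(-460, -1)), Mul(-3573, Pow(Mul(2, 40), -1))) = Add(Mul(Rational(51, 70), Rational(-1, 460)), Mul(-3573, Pow(80, -1))) = Add(Rational(-51, 32200), Mul(-3573, Rational(1, 80))) = Add(Rational(-51, 32200), Rational(-3573, 80)) = Rational(-2876367, 64400)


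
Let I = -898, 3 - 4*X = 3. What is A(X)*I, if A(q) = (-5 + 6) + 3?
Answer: -3592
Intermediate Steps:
X = 0 (X = ¾ - ¼*3 = ¾ - ¾ = 0)
A(q) = 4 (A(q) = 1 + 3 = 4)
A(X)*I = 4*(-898) = -3592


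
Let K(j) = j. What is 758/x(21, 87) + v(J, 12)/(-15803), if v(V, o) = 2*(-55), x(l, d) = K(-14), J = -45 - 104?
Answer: -5988567/110621 ≈ -54.136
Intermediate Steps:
J = -149
x(l, d) = -14
v(V, o) = -110
758/x(21, 87) + v(J, 12)/(-15803) = 758/(-14) - 110/(-15803) = 758*(-1/14) - 110*(-1/15803) = -379/7 + 110/15803 = -5988567/110621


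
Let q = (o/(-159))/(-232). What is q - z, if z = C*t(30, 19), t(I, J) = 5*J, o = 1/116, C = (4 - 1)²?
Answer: -3658551839/4279008 ≈ -855.00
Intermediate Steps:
C = 9 (C = 3² = 9)
o = 1/116 ≈ 0.0086207
q = 1/4279008 (q = ((1/116)/(-159))/(-232) = -(-1)/(26912*159) = -1/232*(-1/18444) = 1/4279008 ≈ 2.3370e-7)
z = 855 (z = 9*(5*19) = 9*95 = 855)
q - z = 1/4279008 - 1*855 = 1/4279008 - 855 = -3658551839/4279008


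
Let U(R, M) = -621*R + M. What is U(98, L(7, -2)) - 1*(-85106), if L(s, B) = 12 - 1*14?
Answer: 24246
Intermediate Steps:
L(s, B) = -2 (L(s, B) = 12 - 14 = -2)
U(R, M) = M - 621*R
U(98, L(7, -2)) - 1*(-85106) = (-2 - 621*98) - 1*(-85106) = (-2 - 60858) + 85106 = -60860 + 85106 = 24246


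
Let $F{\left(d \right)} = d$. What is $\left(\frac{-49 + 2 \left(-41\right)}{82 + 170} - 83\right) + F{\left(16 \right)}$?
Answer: $- \frac{17015}{252} \approx -67.52$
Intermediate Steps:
$\left(\frac{-49 + 2 \left(-41\right)}{82 + 170} - 83\right) + F{\left(16 \right)} = \left(\frac{-49 + 2 \left(-41\right)}{82 + 170} - 83\right) + 16 = \left(\frac{-49 - 82}{252} - 83\right) + 16 = \left(\left(-131\right) \frac{1}{252} - 83\right) + 16 = \left(- \frac{131}{252} - 83\right) + 16 = - \frac{21047}{252} + 16 = - \frac{17015}{252}$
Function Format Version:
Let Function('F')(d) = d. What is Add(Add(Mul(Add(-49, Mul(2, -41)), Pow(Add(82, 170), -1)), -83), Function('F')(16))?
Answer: Rational(-17015, 252) ≈ -67.520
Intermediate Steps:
Add(Add(Mul(Add(-49, Mul(2, -41)), Pow(Add(82, 170), -1)), -83), Function('F')(16)) = Add(Add(Mul(Add(-49, Mul(2, -41)), Pow(Add(82, 170), -1)), -83), 16) = Add(Add(Mul(Add(-49, -82), Pow(252, -1)), -83), 16) = Add(Add(Mul(-131, Rational(1, 252)), -83), 16) = Add(Add(Rational(-131, 252), -83), 16) = Add(Rational(-21047, 252), 16) = Rational(-17015, 252)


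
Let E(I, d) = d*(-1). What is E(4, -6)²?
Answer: 36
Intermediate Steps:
E(I, d) = -d
E(4, -6)² = (-1*(-6))² = 6² = 36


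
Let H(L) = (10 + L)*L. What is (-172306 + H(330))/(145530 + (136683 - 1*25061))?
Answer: -733/3136 ≈ -0.23374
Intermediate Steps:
H(L) = L*(10 + L)
(-172306 + H(330))/(145530 + (136683 - 1*25061)) = (-172306 + 330*(10 + 330))/(145530 + (136683 - 1*25061)) = (-172306 + 330*340)/(145530 + (136683 - 25061)) = (-172306 + 112200)/(145530 + 111622) = -60106/257152 = -60106*1/257152 = -733/3136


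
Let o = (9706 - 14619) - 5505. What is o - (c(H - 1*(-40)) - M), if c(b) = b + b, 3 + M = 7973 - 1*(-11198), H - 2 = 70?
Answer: 8526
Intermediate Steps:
H = 72 (H = 2 + 70 = 72)
M = 19168 (M = -3 + (7973 - 1*(-11198)) = -3 + (7973 + 11198) = -3 + 19171 = 19168)
c(b) = 2*b
o = -10418 (o = -4913 - 5505 = -10418)
o - (c(H - 1*(-40)) - M) = -10418 - (2*(72 - 1*(-40)) - 1*19168) = -10418 - (2*(72 + 40) - 19168) = -10418 - (2*112 - 19168) = -10418 - (224 - 19168) = -10418 - 1*(-18944) = -10418 + 18944 = 8526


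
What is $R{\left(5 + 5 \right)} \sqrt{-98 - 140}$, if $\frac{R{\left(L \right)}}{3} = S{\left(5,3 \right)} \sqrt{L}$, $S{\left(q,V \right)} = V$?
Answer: $18 i \sqrt{595} \approx 439.07 i$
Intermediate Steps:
$R{\left(L \right)} = 9 \sqrt{L}$ ($R{\left(L \right)} = 3 \cdot 3 \sqrt{L} = 9 \sqrt{L}$)
$R{\left(5 + 5 \right)} \sqrt{-98 - 140} = 9 \sqrt{5 + 5} \sqrt{-98 - 140} = 9 \sqrt{10} \sqrt{-238} = 9 \sqrt{10} i \sqrt{238} = 18 i \sqrt{595}$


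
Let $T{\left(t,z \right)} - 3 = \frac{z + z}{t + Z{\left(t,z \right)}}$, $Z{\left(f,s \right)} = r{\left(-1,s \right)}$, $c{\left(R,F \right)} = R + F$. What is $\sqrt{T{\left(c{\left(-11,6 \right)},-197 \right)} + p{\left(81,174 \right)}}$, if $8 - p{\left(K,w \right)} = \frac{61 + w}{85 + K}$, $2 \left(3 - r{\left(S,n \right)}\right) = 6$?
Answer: $\frac{3 \sqrt{6765330}}{830} \approx 9.4013$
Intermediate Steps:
$r{\left(S,n \right)} = 0$ ($r{\left(S,n \right)} = 3 - 3 = 0$)
$c{\left(R,F \right)} = F + R$
$Z{\left(f,s \right)} = 0$
$p{\left(K,w \right)} = 8 - \frac{61 + w}{85 + K}$
$T{\left(t,z \right)} = 3 + \frac{2 z}{t}$ ($T{\left(t,z \right)} = 3 + \frac{z + z}{t + 0} = 3 + \frac{2 z}{t}$)
$\sqrt{T{\left(c{\left(-11,6 \right)},-197 \right)} + p{\left(81,174 \right)}} = \sqrt{\left(3 + 2 \left(-197\right) \frac{1}{6 - 11}\right) + \frac{619 - 174 + 8 \cdot 81}{85 + 81}} = \sqrt{\left(3 + 2 \left(-197\right) \frac{1}{-5}\right) + \frac{619 - 174 + 648}{166}} = \sqrt{\left(3 + 2 \left(-197\right) \left(- \frac{1}{5}\right)\right) + \frac{1}{166} \cdot 1093} = \sqrt{\left(3 + \frac{394}{5}\right) + \frac{1093}{166}} = \sqrt{\frac{409}{5} + \frac{1093}{166}} = \sqrt{\frac{73359}{830}} = \frac{3 \sqrt{6765330}}{830}$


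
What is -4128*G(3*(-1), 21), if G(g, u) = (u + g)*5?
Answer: -371520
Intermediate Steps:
G(g, u) = 5*g + 5*u (G(g, u) = (g + u)*5 = 5*g + 5*u)
-4128*G(3*(-1), 21) = -4128*(5*(3*(-1)) + 5*21) = -4128*(5*(-3) + 105) = -4128*(-15 + 105) = -4128*90 = -371520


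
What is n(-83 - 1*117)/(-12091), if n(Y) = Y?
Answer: 200/12091 ≈ 0.016541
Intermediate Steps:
n(-83 - 1*117)/(-12091) = (-83 - 1*117)/(-12091) = (-83 - 117)*(-1/12091) = -200*(-1/12091) = 200/12091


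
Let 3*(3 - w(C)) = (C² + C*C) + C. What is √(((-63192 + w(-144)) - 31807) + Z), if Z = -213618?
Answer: I*√322390 ≈ 567.79*I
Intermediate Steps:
w(C) = 3 - 2*C²/3 - C/3 (w(C) = 3 - ((C² + C*C) + C)/3 = 3 - ((C² + C²) + C)/3 = 3 - (2*C² + C)/3 = 3 - (C + 2*C²)/3 = 3 + (-2*C²/3 - C/3) = 3 - 2*C²/3 - C/3)
√(((-63192 + w(-144)) - 31807) + Z) = √(((-63192 + (3 - ⅔*(-144)² - ⅓*(-144))) - 31807) - 213618) = √(((-63192 + (3 - ⅔*20736 + 48)) - 31807) - 213618) = √(((-63192 + (3 - 13824 + 48)) - 31807) - 213618) = √(((-63192 - 13773) - 31807) - 213618) = √((-76965 - 31807) - 213618) = √(-108772 - 213618) = √(-322390) = I*√322390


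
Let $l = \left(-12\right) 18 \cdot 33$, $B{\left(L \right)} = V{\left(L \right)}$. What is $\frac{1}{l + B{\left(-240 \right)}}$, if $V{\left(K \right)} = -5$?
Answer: $- \frac{1}{7133} \approx -0.00014019$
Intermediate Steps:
$B{\left(L \right)} = -5$
$l = -7128$ ($l = \left(-216\right) 33 = -7128$)
$\frac{1}{l + B{\left(-240 \right)}} = \frac{1}{-7128 - 5} = \frac{1}{-7133} = - \frac{1}{7133}$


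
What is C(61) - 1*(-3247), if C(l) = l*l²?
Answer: 230228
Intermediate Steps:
C(l) = l³
C(61) - 1*(-3247) = 61³ - 1*(-3247) = 226981 + 3247 = 230228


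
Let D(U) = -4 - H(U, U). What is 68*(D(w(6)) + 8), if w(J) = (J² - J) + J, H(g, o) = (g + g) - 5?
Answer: -4284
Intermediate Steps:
H(g, o) = -5 + 2*g (H(g, o) = 2*g - 5 = -5 + 2*g)
w(J) = J²
D(U) = 1 - 2*U (D(U) = -4 - (-5 + 2*U) = -4 + (5 - 2*U) = 1 - 2*U)
68*(D(w(6)) + 8) = 68*((1 - 2*6²) + 8) = 68*((1 - 2*36) + 8) = 68*((1 - 72) + 8) = 68*(-71 + 8) = 68*(-63) = -4284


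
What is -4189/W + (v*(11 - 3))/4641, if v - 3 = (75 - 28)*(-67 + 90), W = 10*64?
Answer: -13891069/2970240 ≈ -4.6768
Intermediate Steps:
W = 640
v = 1084 (v = 3 + (75 - 28)*(-67 + 90) = 3 + 47*23 = 3 + 1081 = 1084)
-4189/W + (v*(11 - 3))/4641 = -4189/640 + (1084*(11 - 3))/4641 = -4189*1/640 + (1084*8)*(1/4641) = -4189/640 + 8672*(1/4641) = -4189/640 + 8672/4641 = -13891069/2970240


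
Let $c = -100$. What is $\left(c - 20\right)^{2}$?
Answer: $14400$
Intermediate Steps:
$\left(c - 20\right)^{2} = \left(-100 - 20\right)^{2} = \left(-120\right)^{2} = 14400$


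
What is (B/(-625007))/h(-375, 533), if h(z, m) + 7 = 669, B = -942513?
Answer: 942513/413754634 ≈ 0.0022780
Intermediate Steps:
h(z, m) = 662 (h(z, m) = -7 + 669 = 662)
(B/(-625007))/h(-375, 533) = -942513/(-625007)/662 = -942513*(-1/625007)*(1/662) = (942513/625007)*(1/662) = 942513/413754634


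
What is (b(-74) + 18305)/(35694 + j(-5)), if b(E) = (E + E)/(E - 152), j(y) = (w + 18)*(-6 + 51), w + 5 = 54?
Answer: 62683/132549 ≈ 0.47290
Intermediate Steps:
w = 49 (w = -5 + 54 = 49)
j(y) = 3015 (j(y) = (49 + 18)*(-6 + 51) = 67*45 = 3015)
b(E) = 2*E/(-152 + E) (b(E) = (2*E)/(-152 + E) = 2*E/(-152 + E))
(b(-74) + 18305)/(35694 + j(-5)) = (2*(-74)/(-152 - 74) + 18305)/(35694 + 3015) = (2*(-74)/(-226) + 18305)/38709 = (2*(-74)*(-1/226) + 18305)*(1/38709) = (74/113 + 18305)*(1/38709) = (2068539/113)*(1/38709) = 62683/132549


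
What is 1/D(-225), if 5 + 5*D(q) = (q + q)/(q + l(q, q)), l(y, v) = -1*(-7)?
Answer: -109/64 ≈ -1.7031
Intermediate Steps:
l(y, v) = 7
D(q) = -1 + 2*q/(5*(7 + q)) (D(q) = -1 + ((q + q)/(q + 7))/5 = -1 + ((2*q)/(7 + q))/5 = -1 + (2*q/(7 + q))/5 = -1 + 2*q/(5*(7 + q)))
1/D(-225) = 1/((-35 - 3*(-225))/(5*(7 - 225))) = 1/((1/5)*(-35 + 675)/(-218)) = 1/((1/5)*(-1/218)*640) = 1/(-64/109) = -109/64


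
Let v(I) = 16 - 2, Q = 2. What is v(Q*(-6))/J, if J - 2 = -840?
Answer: -7/419 ≈ -0.016706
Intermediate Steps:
v(I) = 14
J = -838 (J = 2 - 840 = -838)
v(Q*(-6))/J = 14/(-838) = 14*(-1/838) = -7/419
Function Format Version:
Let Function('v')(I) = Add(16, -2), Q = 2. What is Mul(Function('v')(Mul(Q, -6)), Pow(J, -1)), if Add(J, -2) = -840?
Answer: Rational(-7, 419) ≈ -0.016706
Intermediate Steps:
Function('v')(I) = 14
J = -838 (J = Add(2, -840) = -838)
Mul(Function('v')(Mul(Q, -6)), Pow(J, -1)) = Mul(14, Pow(-838, -1)) = Mul(14, Rational(-1, 838)) = Rational(-7, 419)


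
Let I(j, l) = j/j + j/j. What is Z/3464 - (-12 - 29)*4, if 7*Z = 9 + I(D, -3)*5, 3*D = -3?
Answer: 3976691/24248 ≈ 164.00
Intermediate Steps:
D = -1 (D = (⅓)*(-3) = -1)
I(j, l) = 2 (I(j, l) = 1 + 1 = 2)
Z = 19/7 (Z = (9 + 2*5)/7 = (9 + 10)/7 = (⅐)*19 = 19/7 ≈ 2.7143)
Z/3464 - (-12 - 29)*4 = (19/7)/3464 - (-12 - 29)*4 = (19/7)*(1/3464) - (-41)*4 = 19/24248 - 1*(-164) = 19/24248 + 164 = 3976691/24248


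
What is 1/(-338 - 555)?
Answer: -1/893 ≈ -0.0011198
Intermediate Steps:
1/(-338 - 555) = 1/(-893) = -1/893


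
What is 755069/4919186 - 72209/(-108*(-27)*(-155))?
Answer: 348242794247/1111686844140 ≈ 0.31326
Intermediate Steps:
755069/4919186 - 72209/(-108*(-27)*(-155)) = 755069*(1/4919186) - 72209/(2916*(-155)) = 755069/4919186 - 72209/(-451980) = 755069/4919186 - 72209*(-1/451980) = 755069/4919186 + 72209/451980 = 348242794247/1111686844140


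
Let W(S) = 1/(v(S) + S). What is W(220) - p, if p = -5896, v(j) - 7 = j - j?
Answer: 1338393/227 ≈ 5896.0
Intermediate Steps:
v(j) = 7 (v(j) = 7 + (j - j) = 7 + 0 = 7)
W(S) = 1/(7 + S)
W(220) - p = 1/(7 + 220) - 1*(-5896) = 1/227 + 5896 = 1338393/227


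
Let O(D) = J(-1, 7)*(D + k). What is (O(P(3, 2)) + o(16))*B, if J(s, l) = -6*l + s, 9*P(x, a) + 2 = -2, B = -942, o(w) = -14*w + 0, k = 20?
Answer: 3009376/3 ≈ 1.0031e+6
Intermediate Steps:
o(w) = -14*w
P(x, a) = -4/9 (P(x, a) = -2/9 + (⅑)*(-2) = -2/9 - 2/9 = -4/9)
J(s, l) = s - 6*l
O(D) = -860 - 43*D (O(D) = (-1 - 6*7)*(D + 20) = (-1 - 42)*(20 + D) = -43*(20 + D) = -860 - 43*D)
(O(P(3, 2)) + o(16))*B = ((-860 - 43*(-4/9)) - 14*16)*(-942) = ((-860 + 172/9) - 224)*(-942) = (-7568/9 - 224)*(-942) = -9584/9*(-942) = 3009376/3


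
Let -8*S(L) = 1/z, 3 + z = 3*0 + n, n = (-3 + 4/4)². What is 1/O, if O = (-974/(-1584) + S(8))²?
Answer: 39204/9409 ≈ 4.1666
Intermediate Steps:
n = 4 (n = (-3 + 4*(¼))² = (-3 + 1)² = (-2)² = 4)
z = 1 (z = -3 + (3*0 + 4) = -3 + (0 + 4) = -3 + 4 = 1)
S(L) = -⅛ (S(L) = -⅛/1 = -⅛*1 = -⅛)
O = 9409/39204 (O = (-974/(-1584) - ⅛)² = (-974*(-1/1584) - ⅛)² = (487/792 - ⅛)² = (97/198)² = 9409/39204 ≈ 0.24000)
1/O = 1/(9409/39204) = 39204/9409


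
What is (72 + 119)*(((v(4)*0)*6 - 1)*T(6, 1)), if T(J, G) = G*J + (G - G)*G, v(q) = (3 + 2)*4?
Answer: -1146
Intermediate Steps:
v(q) = 20 (v(q) = 5*4 = 20)
T(J, G) = G*J (T(J, G) = G*J + 0*G = G*J + 0 = G*J)
(72 + 119)*(((v(4)*0)*6 - 1)*T(6, 1)) = (72 + 119)*(((20*0)*6 - 1)*(1*6)) = 191*((0*6 - 1)*6) = 191*((0 - 1)*6) = 191*(-1*6) = 191*(-6) = -1146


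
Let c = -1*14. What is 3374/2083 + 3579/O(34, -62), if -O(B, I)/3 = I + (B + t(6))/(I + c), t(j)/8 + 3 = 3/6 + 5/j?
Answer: 307244192/14787217 ≈ 20.778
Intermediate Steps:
c = -14
t(j) = -20 + 40/j (t(j) = -24 + 8*(3/6 + 5/j) = -24 + 8*(3*(⅙) + 5/j) = -24 + 8*(½ + 5/j) = -24 + (4 + 40/j) = -20 + 40/j)
O(B, I) = -3*I - 3*(-40/3 + B)/(-14 + I) (O(B, I) = -3*(I + (B + (-20 + 40/6))/(I - 14)) = -3*(I + (B + (-20 + 40*(⅙)))/(-14 + I)) = -3*(I + (B + (-20 + 20/3))/(-14 + I)) = -3*(I + (B - 40/3)/(-14 + I)) = -3*(I + (-40/3 + B)/(-14 + I)) = -3*I - 3*(-40/3 + B)/(-14 + I))
3374/2083 + 3579/O(34, -62) = 3374/2083 + 3579/(((40 - 3*34 - 3*(-62)² + 42*(-62))/(-14 - 62))) = 3374*(1/2083) + 3579/(((40 - 102 - 3*3844 - 2604)/(-76))) = 3374/2083 + 3579/((-(40 - 102 - 11532 - 2604)/76)) = 3374/2083 + 3579/((-1/76*(-14198))) = 3374/2083 + 3579/(7099/38) = 3374/2083 + 3579*(38/7099) = 3374/2083 + 136002/7099 = 307244192/14787217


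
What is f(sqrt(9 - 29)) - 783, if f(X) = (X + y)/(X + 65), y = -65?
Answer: 4*(-391*sqrt(5) + 12740*I)/(-65*I + 2*sqrt(5)) ≈ -783.99 + 0.13696*I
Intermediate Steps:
f(X) = (-65 + X)/(65 + X) (f(X) = (X - 65)/(X + 65) = (-65 + X)/(65 + X))
f(sqrt(9 - 29)) - 783 = (-65 + sqrt(9 - 29))/(65 + sqrt(9 - 29)) - 783 = (-65 + sqrt(-20))/(65 + sqrt(-20)) - 783 = (-65 + 2*I*sqrt(5))/(65 + 2*I*sqrt(5)) - 783 = -783 + (-65 + 2*I*sqrt(5))/(65 + 2*I*sqrt(5))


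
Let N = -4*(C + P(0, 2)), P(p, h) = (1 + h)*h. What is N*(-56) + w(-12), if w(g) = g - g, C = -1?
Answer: 1120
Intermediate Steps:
w(g) = 0
P(p, h) = h*(1 + h)
N = -20 (N = -4*(-1 + 2*(1 + 2)) = -4*(-1 + 2*3) = -4*(-1 + 6) = -4*5 = -20)
N*(-56) + w(-12) = -20*(-56) + 0 = 1120 + 0 = 1120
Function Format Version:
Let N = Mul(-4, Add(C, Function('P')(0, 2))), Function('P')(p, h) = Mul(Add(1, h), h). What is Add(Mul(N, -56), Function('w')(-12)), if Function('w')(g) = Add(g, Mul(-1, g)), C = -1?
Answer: 1120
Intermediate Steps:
Function('w')(g) = 0
Function('P')(p, h) = Mul(h, Add(1, h))
N = -20 (N = Mul(-4, Add(-1, Mul(2, Add(1, 2)))) = Mul(-4, Add(-1, Mul(2, 3))) = Mul(-4, Add(-1, 6)) = Mul(-4, 5) = -20)
Add(Mul(N, -56), Function('w')(-12)) = Add(Mul(-20, -56), 0) = Add(1120, 0) = 1120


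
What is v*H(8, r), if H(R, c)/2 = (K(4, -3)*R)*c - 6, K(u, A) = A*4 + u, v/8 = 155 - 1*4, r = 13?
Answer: -2024608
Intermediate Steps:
v = 1208 (v = 8*(155 - 1*4) = 8*(155 - 4) = 8*151 = 1208)
K(u, A) = u + 4*A (K(u, A) = 4*A + u = u + 4*A)
H(R, c) = -12 - 16*R*c (H(R, c) = 2*(((4 + 4*(-3))*R)*c - 6) = 2*(((4 - 12)*R)*c - 6) = 2*((-8*R)*c - 6) = 2*(-8*R*c - 6) = 2*(-6 - 8*R*c) = -12 - 16*R*c)
v*H(8, r) = 1208*(-12 - 16*8*13) = 1208*(-12 - 1664) = 1208*(-1676) = -2024608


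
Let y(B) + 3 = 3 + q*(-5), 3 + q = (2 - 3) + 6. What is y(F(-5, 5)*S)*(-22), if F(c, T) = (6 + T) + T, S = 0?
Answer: 220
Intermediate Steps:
q = 2 (q = -3 + ((2 - 3) + 6) = -3 + (-1 + 6) = -3 + 5 = 2)
F(c, T) = 6 + 2*T
y(B) = -10 (y(B) = -3 + (3 + 2*(-5)) = -3 + (3 - 10) = -3 - 7 = -10)
y(F(-5, 5)*S)*(-22) = -10*(-22) = 220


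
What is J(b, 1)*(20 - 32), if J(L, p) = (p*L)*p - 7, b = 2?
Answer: 60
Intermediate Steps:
J(L, p) = -7 + L*p² (J(L, p) = (L*p)*p - 7 = L*p² - 7 = -7 + L*p²)
J(b, 1)*(20 - 32) = (-7 + 2*1²)*(20 - 32) = (-7 + 2*1)*(-12) = (-7 + 2)*(-12) = -5*(-12) = 60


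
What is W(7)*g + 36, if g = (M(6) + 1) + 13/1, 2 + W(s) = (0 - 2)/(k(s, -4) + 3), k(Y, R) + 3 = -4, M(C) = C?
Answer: 6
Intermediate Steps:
k(Y, R) = -7 (k(Y, R) = -3 - 4 = -7)
W(s) = -3/2 (W(s) = -2 + (0 - 2)/(-7 + 3) = -2 - 2/(-4) = -2 - 2*(-¼) = -2 + ½ = -3/2)
g = 20 (g = (6 + 1) + 13/1 = 7 + 13*1 = 7 + 13 = 20)
W(7)*g + 36 = -3/2*20 + 36 = -30 + 36 = 6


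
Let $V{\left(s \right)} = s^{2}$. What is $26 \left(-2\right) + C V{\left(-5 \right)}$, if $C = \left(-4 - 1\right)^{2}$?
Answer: $573$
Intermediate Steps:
$C = 25$ ($C = \left(-5\right)^{2} = 25$)
$26 \left(-2\right) + C V{\left(-5 \right)} = 26 \left(-2\right) + 25 \left(-5\right)^{2} = -52 + 25 \cdot 25 = -52 + 625 = 573$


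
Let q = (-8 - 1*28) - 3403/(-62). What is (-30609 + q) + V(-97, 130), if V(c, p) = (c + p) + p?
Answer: -1886481/62 ≈ -30427.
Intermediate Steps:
V(c, p) = c + 2*p
q = 1171/62 (q = (-8 - 28) - 3403*(-1)/62 = -36 - 83*(-41/62) = -36 + 3403/62 = 1171/62 ≈ 18.887)
(-30609 + q) + V(-97, 130) = (-30609 + 1171/62) + (-97 + 2*130) = -1896587/62 + (-97 + 260) = -1896587/62 + 163 = -1886481/62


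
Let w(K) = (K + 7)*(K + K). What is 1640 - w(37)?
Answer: -1616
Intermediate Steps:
w(K) = 2*K*(7 + K) (w(K) = (7 + K)*(2*K) = 2*K*(7 + K))
1640 - w(37) = 1640 - 2*37*(7 + 37) = 1640 - 2*37*44 = 1640 - 1*3256 = 1640 - 3256 = -1616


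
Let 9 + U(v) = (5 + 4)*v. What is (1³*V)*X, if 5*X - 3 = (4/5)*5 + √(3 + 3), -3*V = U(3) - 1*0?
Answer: -42/5 - 6*√6/5 ≈ -11.339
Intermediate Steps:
U(v) = -9 + 9*v (U(v) = -9 + (5 + 4)*v = -9 + 9*v)
V = -6 (V = -((-9 + 9*3) - 1*0)/3 = -((-9 + 27) + 0)/3 = -(18 + 0)/3 = -⅓*18 = -6)
X = 7/5 + √6/5 (X = ⅗ + ((4/5)*5 + √(3 + 3))/5 = ⅗ + ((4*(⅕))*5 + √6)/5 = ⅗ + ((⅘)*5 + √6)/5 = ⅗ + (4 + √6)/5 = ⅗ + (⅘ + √6/5) = 7/5 + √6/5 ≈ 1.8899)
(1³*V)*X = (1³*(-6))*(7/5 + √6/5) = (1*(-6))*(7/5 + √6/5) = -6*(7/5 + √6/5) = -42/5 - 6*√6/5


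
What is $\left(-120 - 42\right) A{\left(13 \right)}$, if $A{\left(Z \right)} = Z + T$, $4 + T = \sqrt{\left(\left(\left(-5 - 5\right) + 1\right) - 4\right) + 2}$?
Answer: $-1458 - 162 i \sqrt{11} \approx -1458.0 - 537.29 i$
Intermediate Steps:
$T = -4 + i \sqrt{11}$ ($T = -4 + \sqrt{\left(\left(\left(-5 - 5\right) + 1\right) - 4\right) + 2} = -4 + \sqrt{\left(\left(-10 + 1\right) - 4\right) + 2} = -4 + \sqrt{\left(-9 - 4\right) + 2} = -4 + \sqrt{-13 + 2} = -4 + \sqrt{-11} = -4 + i \sqrt{11} \approx -4.0 + 3.3166 i$)
$A{\left(Z \right)} = -4 + Z + i \sqrt{11}$ ($A{\left(Z \right)} = Z - \left(4 - i \sqrt{11}\right) = -4 + Z + i \sqrt{11}$)
$\left(-120 - 42\right) A{\left(13 \right)} = \left(-120 - 42\right) \left(-4 + 13 + i \sqrt{11}\right) = \left(-120 - 42\right) \left(9 + i \sqrt{11}\right) = - 162 \left(9 + i \sqrt{11}\right) = -1458 - 162 i \sqrt{11}$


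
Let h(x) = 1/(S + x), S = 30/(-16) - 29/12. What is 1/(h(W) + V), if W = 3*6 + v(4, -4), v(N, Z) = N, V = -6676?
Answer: -425/2837276 ≈ -0.00014979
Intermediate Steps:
S = -103/24 (S = 30*(-1/16) - 29*1/12 = -15/8 - 29/12 = -103/24 ≈ -4.2917)
W = 22 (W = 3*6 + 4 = 18 + 4 = 22)
h(x) = 1/(-103/24 + x)
1/(h(W) + V) = 1/(24/(-103 + 24*22) - 6676) = 1/(24/(-103 + 528) - 6676) = 1/(24/425 - 6676) = 1/(-2837276/425) = -425/2837276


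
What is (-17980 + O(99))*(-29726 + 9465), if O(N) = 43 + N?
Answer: 361415718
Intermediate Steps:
(-17980 + O(99))*(-29726 + 9465) = (-17980 + (43 + 99))*(-29726 + 9465) = (-17980 + 142)*(-20261) = -17838*(-20261) = 361415718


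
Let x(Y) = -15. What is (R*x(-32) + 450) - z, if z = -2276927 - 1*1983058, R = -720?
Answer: 4271235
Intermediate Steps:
z = -4259985 (z = -2276927 - 1983058 = -4259985)
(R*x(-32) + 450) - z = (-720*(-15) + 450) - 1*(-4259985) = (10800 + 450) + 4259985 = 11250 + 4259985 = 4271235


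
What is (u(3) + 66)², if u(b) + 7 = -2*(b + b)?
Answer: 2209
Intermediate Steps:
u(b) = -7 - 4*b (u(b) = -7 - 2*(b + b) = -7 - 4*b)
(u(3) + 66)² = ((-7 - 4*3) + 66)² = ((-7 - 12) + 66)² = (-19 + 66)² = 47² = 2209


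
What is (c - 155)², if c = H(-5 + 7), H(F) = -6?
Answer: 25921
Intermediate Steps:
c = -6
(c - 155)² = (-6 - 155)² = (-161)² = 25921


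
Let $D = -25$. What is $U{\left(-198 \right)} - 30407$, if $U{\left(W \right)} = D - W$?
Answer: $-30234$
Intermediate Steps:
$U{\left(W \right)} = -25 - W$
$U{\left(-198 \right)} - 30407 = \left(-25 - -198\right) - 30407 = \left(-25 + 198\right) - 30407 = 173 - 30407 = -30234$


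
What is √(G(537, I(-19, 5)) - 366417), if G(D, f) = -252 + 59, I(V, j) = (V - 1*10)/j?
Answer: I*√366610 ≈ 605.48*I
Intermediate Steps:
I(V, j) = (-10 + V)/j (I(V, j) = (V - 10)/j = (-10 + V)/j)
G(D, f) = -193
√(G(537, I(-19, 5)) - 366417) = √(-193 - 366417) = √(-366610) = I*√366610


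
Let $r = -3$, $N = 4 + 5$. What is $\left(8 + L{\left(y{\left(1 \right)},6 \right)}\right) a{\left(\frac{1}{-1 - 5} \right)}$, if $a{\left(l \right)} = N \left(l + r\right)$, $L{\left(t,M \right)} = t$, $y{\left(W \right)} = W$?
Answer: $- \frac{513}{2} \approx -256.5$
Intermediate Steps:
$N = 9$
$a{\left(l \right)} = -27 + 9 l$ ($a{\left(l \right)} = 9 \left(l - 3\right) = 9 \left(-3 + l\right) = -27 + 9 l$)
$\left(8 + L{\left(y{\left(1 \right)},6 \right)}\right) a{\left(\frac{1}{-1 - 5} \right)} = \left(8 + 1\right) \left(-27 + \frac{9}{-1 - 5}\right) = 9 \left(-27 + \frac{9}{-6}\right) = 9 \left(-27 + 9 \left(- \frac{1}{6}\right)\right) = 9 \left(-27 - \frac{3}{2}\right) = 9 \left(- \frac{57}{2}\right) = - \frac{513}{2}$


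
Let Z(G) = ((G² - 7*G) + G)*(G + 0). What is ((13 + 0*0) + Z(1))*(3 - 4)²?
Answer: 8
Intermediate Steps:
Z(G) = G*(G² - 6*G) (Z(G) = (G² - 6*G)*G = G*(G² - 6*G))
((13 + 0*0) + Z(1))*(3 - 4)² = ((13 + 0*0) + 1²*(-6 + 1))*(3 - 4)² = ((13 + 0) + 1*(-5))*(-1)² = (13 - 5)*1 = 8*1 = 8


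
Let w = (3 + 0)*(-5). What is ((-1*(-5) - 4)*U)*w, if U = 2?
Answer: -30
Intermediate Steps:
w = -15 (w = 3*(-5) = -15)
((-1*(-5) - 4)*U)*w = ((-1*(-5) - 4)*2)*(-15) = ((5 - 4)*2)*(-15) = (1*2)*(-15) = 2*(-15) = -30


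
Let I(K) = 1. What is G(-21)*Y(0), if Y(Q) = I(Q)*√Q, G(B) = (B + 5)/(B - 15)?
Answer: 0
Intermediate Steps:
G(B) = (5 + B)/(-15 + B)
Y(Q) = √Q (Y(Q) = 1*√Q = √Q)
G(-21)*Y(0) = ((5 - 21)/(-15 - 21))*√0 = (-16/(-36))*0 = -1/36*(-16)*0 = (4/9)*0 = 0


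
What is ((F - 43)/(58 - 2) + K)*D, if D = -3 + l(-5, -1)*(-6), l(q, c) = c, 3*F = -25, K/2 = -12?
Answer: -299/4 ≈ -74.750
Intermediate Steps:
K = -24 (K = 2*(-12) = -24)
F = -25/3 (F = (⅓)*(-25) = -25/3 ≈ -8.3333)
D = 3 (D = -3 - 1*(-6) = -3 + 6 = 3)
((F - 43)/(58 - 2) + K)*D = ((-25/3 - 43)/(58 - 2) - 24)*3 = (-154/3/56 - 24)*3 = (-154/3*1/56 - 24)*3 = (-11/12 - 24)*3 = -299/12*3 = -299/4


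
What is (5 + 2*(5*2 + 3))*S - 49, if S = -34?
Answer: -1103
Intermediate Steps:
(5 + 2*(5*2 + 3))*S - 49 = (5 + 2*(5*2 + 3))*(-34) - 49 = (5 + 2*(10 + 3))*(-34) - 49 = (5 + 2*13)*(-34) - 49 = (5 + 26)*(-34) - 49 = 31*(-34) - 49 = -1054 - 49 = -1103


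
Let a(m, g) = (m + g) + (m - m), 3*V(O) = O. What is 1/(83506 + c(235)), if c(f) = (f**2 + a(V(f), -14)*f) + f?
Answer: 3/462253 ≈ 6.4900e-6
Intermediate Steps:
V(O) = O/3
a(m, g) = g + m (a(m, g) = (g + m) + 0 = g + m)
c(f) = f + f**2 + f*(-14 + f/3) (c(f) = (f**2 + (-14 + f/3)*f) + f = (f**2 + f*(-14 + f/3)) + f = f + f**2 + f*(-14 + f/3))
1/(83506 + c(235)) = 1/(83506 + (1/3)*235*(-39 + 4*235)) = 1/(83506 + (1/3)*235*(-39 + 940)) = 1/(83506 + (1/3)*235*901) = 1/(83506 + 211735/3) = 1/(462253/3) = 3/462253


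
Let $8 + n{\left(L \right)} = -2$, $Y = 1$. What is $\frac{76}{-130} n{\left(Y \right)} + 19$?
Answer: $\frac{323}{13} \approx 24.846$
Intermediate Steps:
$n{\left(L \right)} = -10$ ($n{\left(L \right)} = -8 - 2 = -10$)
$\frac{76}{-130} n{\left(Y \right)} + 19 = \frac{76}{-130} \left(-10\right) + 19 = 76 \left(- \frac{1}{130}\right) \left(-10\right) + 19 = \left(- \frac{38}{65}\right) \left(-10\right) + 19 = \frac{76}{13} + 19 = \frac{323}{13}$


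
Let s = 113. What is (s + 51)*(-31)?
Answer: -5084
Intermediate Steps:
(s + 51)*(-31) = (113 + 51)*(-31) = 164*(-31) = -5084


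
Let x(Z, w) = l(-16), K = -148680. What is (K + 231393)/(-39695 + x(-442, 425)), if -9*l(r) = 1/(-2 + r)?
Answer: -13399506/6430589 ≈ -2.0837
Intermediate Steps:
l(r) = -1/(9*(-2 + r))
x(Z, w) = 1/162 (x(Z, w) = -1/(-18 + 9*(-16)) = -1/(-18 - 144) = -1/(-162) = -1*(-1/162) = 1/162)
(K + 231393)/(-39695 + x(-442, 425)) = (-148680 + 231393)/(-39695 + 1/162) = 82713/(-6430589/162) = 82713*(-162/6430589) = -13399506/6430589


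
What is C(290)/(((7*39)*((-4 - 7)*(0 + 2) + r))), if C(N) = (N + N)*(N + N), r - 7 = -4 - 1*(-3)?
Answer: -21025/273 ≈ -77.015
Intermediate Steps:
r = 6 (r = 7 + (-4 - 1*(-3)) = 7 + (-4 + 3) = 7 - 1 = 6)
C(N) = 4*N² (C(N) = (2*N)*(2*N) = 4*N²)
C(290)/(((7*39)*((-4 - 7)*(0 + 2) + r))) = (4*290²)/(((7*39)*((-4 - 7)*(0 + 2) + 6))) = (4*84100)/((273*(-11*2 + 6))) = 336400/((273*(-22 + 6))) = 336400/((273*(-16))) = 336400/(-4368) = 336400*(-1/4368) = -21025/273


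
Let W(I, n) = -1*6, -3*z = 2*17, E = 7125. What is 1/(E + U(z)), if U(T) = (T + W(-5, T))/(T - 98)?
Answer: 82/584263 ≈ 0.00014035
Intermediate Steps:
z = -34/3 (z = -2*17/3 = -⅓*34 = -34/3 ≈ -11.333)
W(I, n) = -6
U(T) = (-6 + T)/(-98 + T) (U(T) = (T - 6)/(T - 98) = (-6 + T)/(-98 + T))
1/(E + U(z)) = 1/(7125 + (-6 - 34/3)/(-98 - 34/3)) = 1/(7125 - 52/3/(-328/3)) = 1/(7125 - 3/328*(-52/3)) = 1/(7125 + 13/82) = 1/(584263/82) = 82/584263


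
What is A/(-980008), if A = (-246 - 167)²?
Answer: -170569/980008 ≈ -0.17405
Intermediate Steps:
A = 170569 (A = (-413)² = 170569)
A/(-980008) = 170569/(-980008) = 170569*(-1/980008) = -170569/980008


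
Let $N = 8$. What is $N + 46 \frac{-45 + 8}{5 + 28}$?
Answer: $- \frac{1438}{33} \approx -43.576$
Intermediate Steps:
$N + 46 \frac{-45 + 8}{5 + 28} = 8 + 46 \frac{-45 + 8}{5 + 28} = 8 + 46 \left(- \frac{37}{33}\right) = 8 - \frac{1702}{33} = - \frac{1438}{33}$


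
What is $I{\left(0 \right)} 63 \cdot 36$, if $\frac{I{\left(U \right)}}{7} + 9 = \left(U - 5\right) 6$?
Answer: $-619164$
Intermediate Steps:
$I{\left(U \right)} = -273 + 42 U$ ($I{\left(U \right)} = -63 + 7 \left(U - 5\right) 6 = -63 + 7 \left(-5 + U\right) 6 = -63 + 7 \left(-30 + 6 U\right) = -63 + \left(-210 + 42 U\right) = -273 + 42 U$)
$I{\left(0 \right)} 63 \cdot 36 = \left(-273 + 42 \cdot 0\right) 63 \cdot 36 = \left(-273 + 0\right) 63 \cdot 36 = \left(-273\right) 63 \cdot 36 = \left(-17199\right) 36 = -619164$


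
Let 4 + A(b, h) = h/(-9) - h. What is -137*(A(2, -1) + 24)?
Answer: -26030/9 ≈ -2892.2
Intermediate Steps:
A(b, h) = -4 - 10*h/9 (A(b, h) = -4 + (h/(-9) - h) = -4 + (h*(-1/9) - h) = -4 + (-h/9 - h) = -4 - 10*h/9)
-137*(A(2, -1) + 24) = -137*((-4 - 10/9*(-1)) + 24) = -137*((-4 + 10/9) + 24) = -137*(-26/9 + 24) = -137*190/9 = -26030/9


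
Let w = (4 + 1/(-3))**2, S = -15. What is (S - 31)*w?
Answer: -5566/9 ≈ -618.44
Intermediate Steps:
w = 121/9 (w = (4 + 1*(-1/3))**2 = (4 - 1/3)**2 = (11/3)**2 = 121/9 ≈ 13.444)
(S - 31)*w = (-15 - 31)*(121/9) = -46*121/9 = -5566/9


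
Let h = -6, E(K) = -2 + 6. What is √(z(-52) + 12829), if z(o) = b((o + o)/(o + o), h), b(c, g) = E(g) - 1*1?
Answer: 4*√802 ≈ 113.28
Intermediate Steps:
E(K) = 4
b(c, g) = 3 (b(c, g) = 4 - 1*1 = 4 - 1 = 3)
z(o) = 3
√(z(-52) + 12829) = √(3 + 12829) = √12832 = 4*√802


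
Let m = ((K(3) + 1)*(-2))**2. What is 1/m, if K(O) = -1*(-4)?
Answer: 1/100 ≈ 0.010000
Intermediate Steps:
K(O) = 4
m = 100 (m = ((4 + 1)*(-2))**2 = (5*(-2))**2 = (-10)**2 = 100)
1/m = 1/100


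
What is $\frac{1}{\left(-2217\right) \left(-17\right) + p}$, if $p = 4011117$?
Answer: $\frac{1}{4048806} \approx 2.4699 \cdot 10^{-7}$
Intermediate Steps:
$\frac{1}{\left(-2217\right) \left(-17\right) + p} = \frac{1}{\left(-2217\right) \left(-17\right) + 4011117} = \frac{1}{37689 + 4011117} = \frac{1}{4048806}$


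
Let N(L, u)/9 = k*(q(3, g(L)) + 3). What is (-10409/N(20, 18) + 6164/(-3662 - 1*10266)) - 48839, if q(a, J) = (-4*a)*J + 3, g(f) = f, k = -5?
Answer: -447689217952/9166365 ≈ -48840.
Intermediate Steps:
q(a, J) = 3 - 4*J*a (q(a, J) = -4*J*a + 3 = 3 - 4*J*a)
N(L, u) = -270 + 540*L (N(L, u) = 9*(-5*((3 - 4*L*3) + 3)) = 9*(-5*((3 - 12*L) + 3)) = 9*(-5*(6 - 12*L)) = 9*(-30 + 60*L) = -270 + 540*L)
(-10409/N(20, 18) + 6164/(-3662 - 1*10266)) - 48839 = (-10409/(-270 + 540*20) + 6164/(-3662 - 1*10266)) - 48839 = (-10409/(-270 + 10800) + 6164/(-3662 - 10266)) - 48839 = (-10409/10530 + 6164/(-13928)) - 48839 = (-10409*1/10530 + 6164*(-1/13928)) - 48839 = (-10409/10530 - 1541/3482) - 48839 = -13117717/9166365 - 48839 = -447689217952/9166365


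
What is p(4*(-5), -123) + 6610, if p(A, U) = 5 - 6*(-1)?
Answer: 6621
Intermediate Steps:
p(A, U) = 11 (p(A, U) = 5 + 6 = 11)
p(4*(-5), -123) + 6610 = 11 + 6610 = 6621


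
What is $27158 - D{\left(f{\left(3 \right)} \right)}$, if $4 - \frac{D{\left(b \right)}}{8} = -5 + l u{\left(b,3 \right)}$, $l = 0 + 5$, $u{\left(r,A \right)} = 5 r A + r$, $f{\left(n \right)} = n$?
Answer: $29006$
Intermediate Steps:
$u{\left(r,A \right)} = r + 5 A r$ ($u{\left(r,A \right)} = 5 A r + r = r + 5 A r$)
$l = 5$
$D{\left(b \right)} = 72 - 640 b$ ($D{\left(b \right)} = 32 - 8 \left(-5 + 5 b \left(1 + 5 \cdot 3\right)\right) = 32 - 8 \left(-5 + 5 b \left(1 + 15\right)\right) = 32 - 8 \left(-5 + 5 b 16\right) = 32 - 8 \left(-5 + 5 \cdot 16 b\right) = 32 - 8 \left(-5 + 80 b\right) = 32 - \left(-40 + 640 b\right) = 72 - 640 b$)
$27158 - D{\left(f{\left(3 \right)} \right)} = 27158 - \left(72 - 1920\right) = 27158 - -1848 = 27158 + 1848 = 29006$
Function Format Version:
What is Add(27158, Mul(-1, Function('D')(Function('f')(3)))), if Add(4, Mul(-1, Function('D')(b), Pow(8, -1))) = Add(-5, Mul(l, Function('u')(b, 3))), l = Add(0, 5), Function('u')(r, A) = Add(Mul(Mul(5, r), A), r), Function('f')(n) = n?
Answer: 29006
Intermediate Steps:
Function('u')(r, A) = Add(r, Mul(5, A, r)) (Function('u')(r, A) = Add(Mul(5, A, r), r) = Add(r, Mul(5, A, r)))
l = 5
Function('D')(b) = Add(72, Mul(-640, b)) (Function('D')(b) = Add(32, Mul(-8, Add(-5, Mul(5, Mul(b, Add(1, Mul(5, 3))))))) = Add(32, Mul(-8, Add(-5, Mul(5, Mul(b, Add(1, 15)))))) = Add(32, Mul(-8, Add(-5, Mul(5, Mul(b, 16))))) = Add(32, Mul(-8, Add(-5, Mul(5, Mul(16, b))))) = Add(32, Mul(-8, Add(-5, Mul(80, b)))) = Add(32, Add(40, Mul(-640, b))) = Add(72, Mul(-640, b)))
Add(27158, Mul(-1, Function('D')(Function('f')(3)))) = Add(27158, Mul(-1, Add(72, Mul(-640, 3)))) = Add(27158, Mul(-1, Add(72, -1920))) = Add(27158, Mul(-1, -1848)) = Add(27158, 1848) = 29006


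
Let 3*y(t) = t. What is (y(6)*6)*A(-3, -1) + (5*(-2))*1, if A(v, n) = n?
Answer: -22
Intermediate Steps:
y(t) = t/3
(y(6)*6)*A(-3, -1) + (5*(-2))*1 = (((1/3)*6)*6)*(-1) + (5*(-2))*1 = (2*6)*(-1) - 10*1 = 12*(-1) - 10 = -12 - 10 = -22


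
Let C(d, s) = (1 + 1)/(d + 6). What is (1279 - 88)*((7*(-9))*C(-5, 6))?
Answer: -150066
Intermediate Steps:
C(d, s) = 2/(6 + d)
(1279 - 88)*((7*(-9))*C(-5, 6)) = (1279 - 88)*((7*(-9))*(2/(6 - 5))) = 1191*(-126/1) = 1191*(-126) = -150066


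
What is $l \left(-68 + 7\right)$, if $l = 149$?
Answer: $-9089$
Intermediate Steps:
$l \left(-68 + 7\right) = 149 \left(-68 + 7\right) = 149 \left(-61\right) = -9089$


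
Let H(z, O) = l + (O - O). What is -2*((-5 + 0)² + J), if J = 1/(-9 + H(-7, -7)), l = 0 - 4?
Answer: -648/13 ≈ -49.846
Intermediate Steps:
l = -4
H(z, O) = -4 (H(z, O) = -4 + (O - O) = -4 + 0 = -4)
J = -1/13 (J = 1/(-9 - 4) = 1/(-13) = -1/13 ≈ -0.076923)
-2*((-5 + 0)² + J) = -2*((-5 + 0)² - 1/13) = -2*((-5)² - 1/13) = -2*(25 - 1/13) = -2*324/13 = -648/13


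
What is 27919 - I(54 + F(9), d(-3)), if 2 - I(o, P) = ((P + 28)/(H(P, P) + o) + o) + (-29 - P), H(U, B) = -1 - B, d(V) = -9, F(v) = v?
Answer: 1985179/71 ≈ 27960.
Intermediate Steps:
I(o, P) = 31 + P - o - (28 + P)/(-1 + o - P) (I(o, P) = 2 - (((P + 28)/((-1 - P) + o) + o) + (-29 - P)) = 2 - (((28 + P)/(-1 + o - P) + o) + (-29 - P)) = 2 - ((o + (28 + P)/(-1 + o - P)) + (-29 - P)) = 2 - (-29 + o - P + (28 + P)/(-1 + o - P)) = 2 + (29 + P - o - (28 + P)/(-1 + o - P)) = 31 + P - o - (28 + P)/(-1 + o - P))
27919 - I(54 + F(9), d(-3)) = 27919 - (-59 - 1*(-9)² - (54 + 9)² - 33*(-9) + 32*(54 + 9) + 2*(-9)*(54 + 9))/(-1 + (54 + 9) - 1*(-9)) = 27919 - (-59 - 1*81 - 1*63² + 297 + 32*63 + 2*(-9)*63)/(-1 + 63 + 9) = 27919 - (-59 - 81 - 1*3969 + 297 + 2016 - 1134)/71 = 27919 - (-59 - 81 - 3969 + 297 + 2016 - 1134)/71 = 27919 - (-2930)/71 = 27919 - 1*(-2930/71) = 27919 + 2930/71 = 1985179/71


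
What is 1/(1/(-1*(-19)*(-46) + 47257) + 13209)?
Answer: 46383/612673048 ≈ 7.5706e-5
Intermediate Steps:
1/(1/(-1*(-19)*(-46) + 47257) + 13209) = 1/(1/(19*(-46) + 47257) + 13209) = 1/(1/(-874 + 47257) + 13209) = 1/(1/46383 + 13209) = 1/(612673048/46383) = 46383/612673048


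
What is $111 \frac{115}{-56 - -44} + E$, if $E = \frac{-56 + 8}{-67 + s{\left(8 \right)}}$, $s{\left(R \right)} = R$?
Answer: $- \frac{250853}{236} \approx -1062.9$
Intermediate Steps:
$E = \frac{48}{59}$ ($E = \frac{-56 + 8}{-67 + 8} = - \frac{48}{-59} = \left(-48\right) \left(- \frac{1}{59}\right) = \frac{48}{59} \approx 0.81356$)
$111 \frac{115}{-56 - -44} + E = 111 \frac{115}{-56 - -44} + \frac{48}{59} = 111 \frac{115}{-56 + 44} + \frac{48}{59} = 111 \frac{115}{-12} + \frac{48}{59} = 111 \cdot 115 \left(- \frac{1}{12}\right) + \frac{48}{59} = 111 \left(- \frac{115}{12}\right) + \frac{48}{59} = - \frac{4255}{4} + \frac{48}{59} = - \frac{250853}{236}$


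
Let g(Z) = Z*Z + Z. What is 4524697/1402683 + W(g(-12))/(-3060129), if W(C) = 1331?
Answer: 1538254392760/476932325123 ≈ 3.2253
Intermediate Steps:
g(Z) = Z + Z² (g(Z) = Z² + Z = Z + Z²)
4524697/1402683 + W(g(-12))/(-3060129) = 4524697/1402683 + 1331/(-3060129) = 4524697*(1/1402683) + 1331*(-1/3060129) = 4524697/1402683 - 1331/3060129 = 1538254392760/476932325123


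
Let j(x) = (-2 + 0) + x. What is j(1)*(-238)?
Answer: 238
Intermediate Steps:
j(x) = -2 + x
j(1)*(-238) = (-2 + 1)*(-238) = -1*(-238) = 238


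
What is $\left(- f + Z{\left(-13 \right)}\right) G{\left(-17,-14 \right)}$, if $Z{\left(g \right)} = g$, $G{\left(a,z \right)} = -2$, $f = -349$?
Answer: $-672$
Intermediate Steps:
$\left(- f + Z{\left(-13 \right)}\right) G{\left(-17,-14 \right)} = \left(\left(-1\right) \left(-349\right) - 13\right) \left(-2\right) = \left(349 - 13\right) \left(-2\right) = 336 \left(-2\right) = -672$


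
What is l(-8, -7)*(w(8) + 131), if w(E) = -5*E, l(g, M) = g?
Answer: -728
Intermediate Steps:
l(-8, -7)*(w(8) + 131) = -8*(-5*8 + 131) = -8*(-40 + 131) = -8*91 = -728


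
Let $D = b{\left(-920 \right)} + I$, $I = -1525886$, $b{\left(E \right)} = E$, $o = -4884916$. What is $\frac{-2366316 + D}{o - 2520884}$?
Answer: $\frac{1946561}{3702900} \approx 0.52569$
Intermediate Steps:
$D = -1526806$ ($D = -920 - 1525886 = -1526806$)
$\frac{-2366316 + D}{o - 2520884} = \frac{-2366316 - 1526806}{-4884916 - 2520884} = - \frac{3893122}{-7405800} = \left(-3893122\right) \left(- \frac{1}{7405800}\right) = \frac{1946561}{3702900}$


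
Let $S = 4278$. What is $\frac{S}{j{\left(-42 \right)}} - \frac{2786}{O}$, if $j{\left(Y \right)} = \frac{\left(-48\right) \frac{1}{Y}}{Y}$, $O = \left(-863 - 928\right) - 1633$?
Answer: $- \frac{269153255}{1712} \approx -1.5722 \cdot 10^{5}$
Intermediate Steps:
$O = -3424$ ($O = -1791 - 1633 = -3424$)
$j{\left(Y \right)} = - \frac{48}{Y^{2}}$
$\frac{S}{j{\left(-42 \right)}} - \frac{2786}{O} = \frac{4278}{\left(-48\right) \frac{1}{1764}} - \frac{2786}{-3424} = \frac{4278}{\left(-48\right) \frac{1}{1764}} - - \frac{1393}{1712} = \frac{4278}{- \frac{4}{147}} + \frac{1393}{1712} = 4278 \left(- \frac{147}{4}\right) + \frac{1393}{1712} = - \frac{314433}{2} + \frac{1393}{1712} = - \frac{269153255}{1712}$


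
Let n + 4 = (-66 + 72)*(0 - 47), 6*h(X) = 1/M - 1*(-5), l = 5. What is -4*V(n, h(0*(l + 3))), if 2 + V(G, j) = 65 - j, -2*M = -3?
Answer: -2234/9 ≈ -248.22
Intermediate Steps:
M = 3/2 (M = -½*(-3) = 3/2 ≈ 1.5000)
h(X) = 17/18 (h(X) = (1/(3/2) - 1*(-5))/6 = (⅔ + 5)/6 = (⅙)*(17/3) = 17/18)
n = -286 (n = -4 + (-66 + 72)*(0 - 47) = -4 + 6*(-47) = -4 - 282 = -286)
V(G, j) = 63 - j (V(G, j) = -2 + (65 - j) = 63 - j)
-4*V(n, h(0*(l + 3))) = -4*(63 - 1*17/18) = -4*(63 - 17/18) = -4*1117/18 = -2234/9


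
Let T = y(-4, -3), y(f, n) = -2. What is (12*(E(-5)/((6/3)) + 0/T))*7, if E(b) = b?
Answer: -210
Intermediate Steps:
T = -2
(12*(E(-5)/((6/3)) + 0/T))*7 = (12*(-5/(6/3) + 0/(-2)))*7 = (12*(-5/(6*(1/3)) + 0*(-1/2)))*7 = (12*(-5/2 + 0))*7 = (12*(-5/2))*7 = -30*7 = -210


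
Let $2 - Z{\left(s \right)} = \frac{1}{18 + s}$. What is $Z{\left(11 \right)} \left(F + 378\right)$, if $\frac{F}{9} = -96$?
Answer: $- \frac{27702}{29} \approx -955.24$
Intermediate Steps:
$F = -864$ ($F = 9 \left(-96\right) = -864$)
$Z{\left(s \right)} = 2 - \frac{1}{18 + s}$
$Z{\left(11 \right)} \left(F + 378\right) = \frac{35 + 2 \cdot 11}{18 + 11} \left(-864 + 378\right) = \frac{35 + 22}{29} \left(-486\right) = \frac{1}{29} \cdot 57 \left(-486\right) = \frac{57}{29} \left(-486\right) = - \frac{27702}{29}$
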